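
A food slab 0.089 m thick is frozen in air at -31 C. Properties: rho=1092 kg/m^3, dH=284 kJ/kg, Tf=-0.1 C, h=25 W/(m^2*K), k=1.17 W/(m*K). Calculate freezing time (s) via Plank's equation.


dT = -0.1 - (-31) = 30.9 K
term1 = a/(2h) = 0.089/(2*25) = 0.00178
term2 = a^2/(8k) = 0.089^2/(8*1.17) = 0.0008462606838
t = rho*dH*1000/dT * (term1 + term2)
t = 1092*284*1000/30.9 * (0.00178 + 0.0008462606838)
t = 26358 s

26358


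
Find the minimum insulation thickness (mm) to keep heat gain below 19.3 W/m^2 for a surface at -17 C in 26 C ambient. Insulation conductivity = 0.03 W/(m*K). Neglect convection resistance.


dT = 26 - (-17) = 43 K
thickness = k * dT / q_max * 1000
thickness = 0.03 * 43 / 19.3 * 1000
thickness = 66.8 mm

66.8


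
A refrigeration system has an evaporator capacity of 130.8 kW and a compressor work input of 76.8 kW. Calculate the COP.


COP = Q_evap / W
COP = 130.8 / 76.8
COP = 1.703

1.703


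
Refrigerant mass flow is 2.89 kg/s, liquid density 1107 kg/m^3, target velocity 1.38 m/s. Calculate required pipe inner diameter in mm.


A = m_dot / (rho * v) = 2.89 / (1107 * 1.38) = 0.001891782203 m^2
d = sqrt(4*A/pi) * 1000
d = 49.1 mm

49.1


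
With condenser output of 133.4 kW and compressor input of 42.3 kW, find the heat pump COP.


COP_hp = Q_cond / W
COP_hp = 133.4 / 42.3
COP_hp = 3.154

3.154


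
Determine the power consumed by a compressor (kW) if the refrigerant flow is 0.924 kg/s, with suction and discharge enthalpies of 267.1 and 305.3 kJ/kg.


dh = 305.3 - 267.1 = 38.2 kJ/kg
W = m_dot * dh = 0.924 * 38.2 = 35.3 kW

35.3


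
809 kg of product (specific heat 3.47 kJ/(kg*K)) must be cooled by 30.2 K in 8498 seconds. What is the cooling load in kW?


Q = m * cp * dT / t
Q = 809 * 3.47 * 30.2 / 8498
Q = 9.976 kW

9.976


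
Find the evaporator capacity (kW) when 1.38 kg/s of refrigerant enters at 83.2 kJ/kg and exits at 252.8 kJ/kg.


dh = 252.8 - 83.2 = 169.6 kJ/kg
Q_evap = m_dot * dh = 1.38 * 169.6
Q_evap = 234.05 kW

234.05


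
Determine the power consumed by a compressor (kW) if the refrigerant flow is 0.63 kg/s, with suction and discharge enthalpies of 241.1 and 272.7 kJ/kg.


dh = 272.7 - 241.1 = 31.6 kJ/kg
W = m_dot * dh = 0.63 * 31.6 = 19.91 kW

19.91


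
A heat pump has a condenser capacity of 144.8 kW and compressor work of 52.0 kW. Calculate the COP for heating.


COP_hp = Q_cond / W
COP_hp = 144.8 / 52.0
COP_hp = 2.785

2.785


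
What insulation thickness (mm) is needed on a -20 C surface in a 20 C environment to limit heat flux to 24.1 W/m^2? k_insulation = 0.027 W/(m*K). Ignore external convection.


dT = 20 - (-20) = 40 K
thickness = k * dT / q_max * 1000
thickness = 0.027 * 40 / 24.1 * 1000
thickness = 44.8 mm

44.8


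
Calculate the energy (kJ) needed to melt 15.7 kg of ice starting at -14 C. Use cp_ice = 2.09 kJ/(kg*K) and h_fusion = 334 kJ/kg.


Sensible heat = cp * dT = 2.09 * 14 = 29.26 kJ/kg
Total per kg = 29.26 + 334 = 363.26 kJ/kg
Q = m * total = 15.7 * 363.26
Q = 5703.2 kJ

5703.2


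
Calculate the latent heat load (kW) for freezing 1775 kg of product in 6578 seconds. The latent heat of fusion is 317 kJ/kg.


Q_lat = m * h_fg / t
Q_lat = 1775 * 317 / 6578
Q_lat = 85.54 kW

85.54


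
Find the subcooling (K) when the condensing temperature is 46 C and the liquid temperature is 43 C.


Subcooling = T_cond - T_liquid
Subcooling = 46 - 43
Subcooling = 3 K

3


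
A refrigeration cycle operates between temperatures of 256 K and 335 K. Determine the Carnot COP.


dT = 335 - 256 = 79 K
COP_carnot = T_cold / dT = 256 / 79
COP_carnot = 3.241

3.241


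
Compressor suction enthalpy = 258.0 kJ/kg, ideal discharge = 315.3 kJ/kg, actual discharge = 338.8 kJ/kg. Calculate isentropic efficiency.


dh_ideal = 315.3 - 258.0 = 57.3 kJ/kg
dh_actual = 338.8 - 258.0 = 80.8 kJ/kg
eta_s = dh_ideal / dh_actual = 57.3 / 80.8
eta_s = 0.7092

0.7092


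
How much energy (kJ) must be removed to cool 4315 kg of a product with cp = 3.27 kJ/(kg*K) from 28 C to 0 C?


dT = 28 - (0) = 28 K
Q = m * cp * dT = 4315 * 3.27 * 28
Q = 395081 kJ

395081


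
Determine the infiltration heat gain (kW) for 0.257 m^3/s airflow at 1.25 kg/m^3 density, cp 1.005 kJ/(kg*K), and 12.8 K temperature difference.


Q = V_dot * rho * cp * dT
Q = 0.257 * 1.25 * 1.005 * 12.8
Q = 4.133 kW

4.133


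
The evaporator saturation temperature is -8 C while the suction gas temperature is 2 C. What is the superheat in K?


Superheat = T_suction - T_evap
Superheat = 2 - (-8)
Superheat = 10 K

10


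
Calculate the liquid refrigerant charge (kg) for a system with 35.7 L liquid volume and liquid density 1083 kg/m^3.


Charge = V * rho / 1000
Charge = 35.7 * 1083 / 1000
Charge = 38.66 kg

38.66


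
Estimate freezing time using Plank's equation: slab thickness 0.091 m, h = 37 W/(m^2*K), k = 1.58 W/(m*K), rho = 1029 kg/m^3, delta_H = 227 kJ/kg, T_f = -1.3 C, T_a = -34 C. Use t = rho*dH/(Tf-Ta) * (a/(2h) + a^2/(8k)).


dT = -1.3 - (-34) = 32.7 K
term1 = a/(2h) = 0.091/(2*37) = 0.00122972973
term2 = a^2/(8k) = 0.091^2/(8*1.58) = 0.0006551424051
t = rho*dH*1000/dT * (term1 + term2)
t = 1029*227*1000/32.7 * (0.00122972973 + 0.0006551424051)
t = 13464 s

13464


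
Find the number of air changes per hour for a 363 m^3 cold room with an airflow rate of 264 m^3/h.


ACH = flow / volume
ACH = 264 / 363
ACH = 0.727

0.727


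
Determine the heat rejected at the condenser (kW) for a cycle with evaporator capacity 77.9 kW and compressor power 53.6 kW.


Q_cond = Q_evap + W
Q_cond = 77.9 + 53.6
Q_cond = 131.5 kW

131.5


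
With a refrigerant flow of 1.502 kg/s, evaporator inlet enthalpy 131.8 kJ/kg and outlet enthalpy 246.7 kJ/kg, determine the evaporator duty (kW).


dh = 246.7 - 131.8 = 114.9 kJ/kg
Q_evap = m_dot * dh = 1.502 * 114.9
Q_evap = 172.58 kW

172.58


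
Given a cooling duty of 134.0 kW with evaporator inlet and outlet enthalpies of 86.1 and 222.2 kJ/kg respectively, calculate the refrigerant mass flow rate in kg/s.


dh = 222.2 - 86.1 = 136.1 kJ/kg
m_dot = Q / dh = 134.0 / 136.1 = 0.9846 kg/s

0.9846


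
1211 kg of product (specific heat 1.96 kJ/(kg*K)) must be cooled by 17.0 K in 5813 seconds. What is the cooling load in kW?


Q = m * cp * dT / t
Q = 1211 * 1.96 * 17.0 / 5813
Q = 6.941 kW

6.941


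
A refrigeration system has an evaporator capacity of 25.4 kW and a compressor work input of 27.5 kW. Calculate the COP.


COP = Q_evap / W
COP = 25.4 / 27.5
COP = 0.924

0.924


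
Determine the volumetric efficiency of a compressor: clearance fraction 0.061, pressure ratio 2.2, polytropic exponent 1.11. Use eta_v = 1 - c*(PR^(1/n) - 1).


PR^(1/n) = 2.2^(1/1.11) = 2.0346462
eta_v = 1 - 0.061 * (2.0346462 - 1)
eta_v = 0.9369

0.9369


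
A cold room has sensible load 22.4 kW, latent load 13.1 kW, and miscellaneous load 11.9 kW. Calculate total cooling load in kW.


Q_total = Q_s + Q_l + Q_misc
Q_total = 22.4 + 13.1 + 11.9
Q_total = 47.4 kW

47.4


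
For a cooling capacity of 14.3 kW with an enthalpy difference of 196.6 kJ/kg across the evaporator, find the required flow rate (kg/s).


m_dot = Q / dh
m_dot = 14.3 / 196.6
m_dot = 0.0727 kg/s

0.0727


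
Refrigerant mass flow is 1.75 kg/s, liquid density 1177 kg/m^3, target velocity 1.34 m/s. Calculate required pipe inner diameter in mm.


A = m_dot / (rho * v) = 1.75 / (1177 * 1.34) = 0.001109575318 m^2
d = sqrt(4*A/pi) * 1000
d = 37.6 mm

37.6


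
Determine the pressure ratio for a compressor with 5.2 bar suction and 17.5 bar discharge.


PR = P_high / P_low
PR = 17.5 / 5.2
PR = 3.365

3.365


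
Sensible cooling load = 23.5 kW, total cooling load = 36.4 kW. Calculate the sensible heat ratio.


SHR = Q_sensible / Q_total
SHR = 23.5 / 36.4
SHR = 0.646

0.646


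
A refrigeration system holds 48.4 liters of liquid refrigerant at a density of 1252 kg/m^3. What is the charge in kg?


Charge = V * rho / 1000
Charge = 48.4 * 1252 / 1000
Charge = 60.6 kg

60.6


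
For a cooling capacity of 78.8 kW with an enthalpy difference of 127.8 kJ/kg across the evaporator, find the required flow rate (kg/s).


m_dot = Q / dh
m_dot = 78.8 / 127.8
m_dot = 0.6166 kg/s

0.6166


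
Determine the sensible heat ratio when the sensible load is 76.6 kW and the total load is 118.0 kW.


SHR = Q_sensible / Q_total
SHR = 76.6 / 118.0
SHR = 0.649

0.649


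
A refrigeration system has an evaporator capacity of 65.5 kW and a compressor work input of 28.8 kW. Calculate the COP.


COP = Q_evap / W
COP = 65.5 / 28.8
COP = 2.274

2.274


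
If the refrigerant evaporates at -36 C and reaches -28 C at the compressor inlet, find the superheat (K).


Superheat = T_suction - T_evap
Superheat = -28 - (-36)
Superheat = 8 K

8


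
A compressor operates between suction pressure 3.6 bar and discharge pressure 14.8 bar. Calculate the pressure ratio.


PR = P_high / P_low
PR = 14.8 / 3.6
PR = 4.111

4.111


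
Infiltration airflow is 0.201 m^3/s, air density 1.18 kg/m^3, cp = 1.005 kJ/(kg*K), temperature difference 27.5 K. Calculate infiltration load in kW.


Q = V_dot * rho * cp * dT
Q = 0.201 * 1.18 * 1.005 * 27.5
Q = 6.555 kW

6.555


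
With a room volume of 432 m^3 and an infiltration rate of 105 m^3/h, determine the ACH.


ACH = flow / volume
ACH = 105 / 432
ACH = 0.243

0.243


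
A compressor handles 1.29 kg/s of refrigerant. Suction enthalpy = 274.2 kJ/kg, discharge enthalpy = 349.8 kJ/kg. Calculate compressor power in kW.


dh = 349.8 - 274.2 = 75.6 kJ/kg
W = m_dot * dh = 1.29 * 75.6 = 97.52 kW

97.52


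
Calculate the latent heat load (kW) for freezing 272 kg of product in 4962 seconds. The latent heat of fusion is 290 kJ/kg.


Q_lat = m * h_fg / t
Q_lat = 272 * 290 / 4962
Q_lat = 15.9 kW

15.9


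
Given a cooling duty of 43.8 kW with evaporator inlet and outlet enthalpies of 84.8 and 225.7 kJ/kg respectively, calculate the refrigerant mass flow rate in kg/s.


dh = 225.7 - 84.8 = 140.9 kJ/kg
m_dot = Q / dh = 43.8 / 140.9 = 0.3109 kg/s

0.3109


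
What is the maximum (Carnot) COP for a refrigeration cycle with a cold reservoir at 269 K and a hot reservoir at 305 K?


dT = 305 - 269 = 36 K
COP_carnot = T_cold / dT = 269 / 36
COP_carnot = 7.472

7.472


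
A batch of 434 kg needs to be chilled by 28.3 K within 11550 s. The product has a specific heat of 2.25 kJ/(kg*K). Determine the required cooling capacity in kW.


Q = m * cp * dT / t
Q = 434 * 2.25 * 28.3 / 11550
Q = 2.393 kW

2.393


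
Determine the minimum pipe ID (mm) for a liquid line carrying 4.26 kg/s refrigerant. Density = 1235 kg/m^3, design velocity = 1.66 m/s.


A = m_dot / (rho * v) = 4.26 / (1235 * 1.66) = 0.002077947417 m^2
d = sqrt(4*A/pi) * 1000
d = 51.4 mm

51.4


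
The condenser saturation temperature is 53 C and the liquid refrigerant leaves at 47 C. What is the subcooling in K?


Subcooling = T_cond - T_liquid
Subcooling = 53 - 47
Subcooling = 6 K

6


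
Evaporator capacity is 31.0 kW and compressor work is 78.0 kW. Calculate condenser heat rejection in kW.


Q_cond = Q_evap + W
Q_cond = 31.0 + 78.0
Q_cond = 109.0 kW

109.0


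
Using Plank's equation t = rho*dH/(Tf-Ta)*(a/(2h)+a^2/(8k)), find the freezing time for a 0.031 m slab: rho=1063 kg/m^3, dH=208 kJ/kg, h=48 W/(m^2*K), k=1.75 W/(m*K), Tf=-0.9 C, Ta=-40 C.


dT = -0.9 - (-40) = 39.1 K
term1 = a/(2h) = 0.031/(2*48) = 0.0003229166667
term2 = a^2/(8k) = 0.031^2/(8*1.75) = 0.00006864285714
t = rho*dH*1000/dT * (term1 + term2)
t = 1063*208*1000/39.1 * (0.0003229166667 + 0.00006864285714)
t = 2214 s

2214


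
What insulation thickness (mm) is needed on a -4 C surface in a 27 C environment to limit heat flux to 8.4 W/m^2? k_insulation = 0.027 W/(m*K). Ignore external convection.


dT = 27 - (-4) = 31 K
thickness = k * dT / q_max * 1000
thickness = 0.027 * 31 / 8.4 * 1000
thickness = 99.6 mm

99.6


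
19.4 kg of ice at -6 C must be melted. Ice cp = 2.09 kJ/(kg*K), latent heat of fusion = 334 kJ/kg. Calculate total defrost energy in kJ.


Sensible heat = cp * dT = 2.09 * 6 = 12.54 kJ/kg
Total per kg = 12.54 + 334 = 346.54 kJ/kg
Q = m * total = 19.4 * 346.54
Q = 6722.9 kJ

6722.9


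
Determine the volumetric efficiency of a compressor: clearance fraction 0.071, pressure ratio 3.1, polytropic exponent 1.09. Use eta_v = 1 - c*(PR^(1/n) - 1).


PR^(1/n) = 3.1^(1/1.09) = 2.8235179
eta_v = 1 - 0.071 * (2.8235179 - 1)
eta_v = 0.8705

0.8705


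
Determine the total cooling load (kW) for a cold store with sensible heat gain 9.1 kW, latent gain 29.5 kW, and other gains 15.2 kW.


Q_total = Q_s + Q_l + Q_misc
Q_total = 9.1 + 29.5 + 15.2
Q_total = 53.8 kW

53.8


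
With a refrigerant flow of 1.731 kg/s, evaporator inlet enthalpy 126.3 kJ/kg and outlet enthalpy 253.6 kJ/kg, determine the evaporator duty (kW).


dh = 253.6 - 126.3 = 127.3 kJ/kg
Q_evap = m_dot * dh = 1.731 * 127.3
Q_evap = 220.36 kW

220.36


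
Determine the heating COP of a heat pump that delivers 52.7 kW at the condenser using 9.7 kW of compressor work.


COP_hp = Q_cond / W
COP_hp = 52.7 / 9.7
COP_hp = 5.433

5.433


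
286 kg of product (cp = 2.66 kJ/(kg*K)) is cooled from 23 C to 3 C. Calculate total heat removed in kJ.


dT = 23 - (3) = 20 K
Q = m * cp * dT = 286 * 2.66 * 20
Q = 15215 kJ

15215


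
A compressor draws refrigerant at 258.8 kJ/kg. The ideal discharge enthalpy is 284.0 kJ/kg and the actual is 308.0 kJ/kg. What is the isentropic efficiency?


dh_ideal = 284.0 - 258.8 = 25.2 kJ/kg
dh_actual = 308.0 - 258.8 = 49.2 kJ/kg
eta_s = dh_ideal / dh_actual = 25.2 / 49.2
eta_s = 0.5122

0.5122


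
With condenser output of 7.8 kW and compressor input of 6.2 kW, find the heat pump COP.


COP_hp = Q_cond / W
COP_hp = 7.8 / 6.2
COP_hp = 1.258

1.258


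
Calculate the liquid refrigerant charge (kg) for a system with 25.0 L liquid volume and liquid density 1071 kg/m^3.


Charge = V * rho / 1000
Charge = 25.0 * 1071 / 1000
Charge = 26.78 kg

26.78


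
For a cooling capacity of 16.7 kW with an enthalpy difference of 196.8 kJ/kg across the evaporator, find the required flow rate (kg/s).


m_dot = Q / dh
m_dot = 16.7 / 196.8
m_dot = 0.0849 kg/s

0.0849


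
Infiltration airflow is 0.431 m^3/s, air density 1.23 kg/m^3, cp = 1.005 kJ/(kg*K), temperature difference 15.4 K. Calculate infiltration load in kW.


Q = V_dot * rho * cp * dT
Q = 0.431 * 1.23 * 1.005 * 15.4
Q = 8.205 kW

8.205


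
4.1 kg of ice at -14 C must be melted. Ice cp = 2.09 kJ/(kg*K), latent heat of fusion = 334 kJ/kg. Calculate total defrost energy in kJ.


Sensible heat = cp * dT = 2.09 * 14 = 29.26 kJ/kg
Total per kg = 29.26 + 334 = 363.26 kJ/kg
Q = m * total = 4.1 * 363.26
Q = 1489.4 kJ

1489.4


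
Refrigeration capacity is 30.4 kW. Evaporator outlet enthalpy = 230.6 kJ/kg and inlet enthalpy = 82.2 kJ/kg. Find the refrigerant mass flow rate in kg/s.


dh = 230.6 - 82.2 = 148.4 kJ/kg
m_dot = Q / dh = 30.4 / 148.4 = 0.2049 kg/s

0.2049


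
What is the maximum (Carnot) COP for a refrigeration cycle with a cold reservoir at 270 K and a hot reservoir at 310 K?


dT = 310 - 270 = 40 K
COP_carnot = T_cold / dT = 270 / 40
COP_carnot = 6.75

6.75


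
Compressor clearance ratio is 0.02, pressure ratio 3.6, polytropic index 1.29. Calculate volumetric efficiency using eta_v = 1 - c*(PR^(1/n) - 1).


PR^(1/n) = 3.6^(1/1.29) = 2.69924465
eta_v = 1 - 0.02 * (2.69924465 - 1)
eta_v = 0.966

0.966


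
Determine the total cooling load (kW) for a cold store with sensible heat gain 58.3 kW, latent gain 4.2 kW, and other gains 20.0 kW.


Q_total = Q_s + Q_l + Q_misc
Q_total = 58.3 + 4.2 + 20.0
Q_total = 82.5 kW

82.5


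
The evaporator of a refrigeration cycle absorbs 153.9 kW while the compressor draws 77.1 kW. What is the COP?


COP = Q_evap / W
COP = 153.9 / 77.1
COP = 1.996

1.996


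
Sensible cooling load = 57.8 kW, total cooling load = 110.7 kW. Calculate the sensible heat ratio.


SHR = Q_sensible / Q_total
SHR = 57.8 / 110.7
SHR = 0.522

0.522


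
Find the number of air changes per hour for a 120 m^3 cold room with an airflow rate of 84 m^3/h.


ACH = flow / volume
ACH = 84 / 120
ACH = 0.7

0.7


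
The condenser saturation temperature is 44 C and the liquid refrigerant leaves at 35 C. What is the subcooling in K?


Subcooling = T_cond - T_liquid
Subcooling = 44 - 35
Subcooling = 9 K

9


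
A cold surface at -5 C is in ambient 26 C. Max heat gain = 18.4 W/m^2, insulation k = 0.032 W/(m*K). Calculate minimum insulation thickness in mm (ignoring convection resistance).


dT = 26 - (-5) = 31 K
thickness = k * dT / q_max * 1000
thickness = 0.032 * 31 / 18.4 * 1000
thickness = 53.9 mm

53.9


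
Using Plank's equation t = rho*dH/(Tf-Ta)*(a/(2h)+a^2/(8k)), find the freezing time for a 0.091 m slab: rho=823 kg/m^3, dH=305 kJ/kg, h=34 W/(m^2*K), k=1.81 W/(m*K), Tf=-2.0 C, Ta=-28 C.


dT = -2.0 - (-28) = 26.0 K
term1 = a/(2h) = 0.091/(2*34) = 0.001338235294
term2 = a^2/(8k) = 0.091^2/(8*1.81) = 0.0005718922652
t = rho*dH*1000/dT * (term1 + term2)
t = 823*305*1000/26.0 * (0.001338235294 + 0.0005718922652)
t = 18441 s

18441


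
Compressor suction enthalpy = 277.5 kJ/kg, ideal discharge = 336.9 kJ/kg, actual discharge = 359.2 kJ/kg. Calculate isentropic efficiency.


dh_ideal = 336.9 - 277.5 = 59.4 kJ/kg
dh_actual = 359.2 - 277.5 = 81.7 kJ/kg
eta_s = dh_ideal / dh_actual = 59.4 / 81.7
eta_s = 0.7271

0.7271


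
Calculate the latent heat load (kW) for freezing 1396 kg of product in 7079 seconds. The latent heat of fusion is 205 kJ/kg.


Q_lat = m * h_fg / t
Q_lat = 1396 * 205 / 7079
Q_lat = 40.43 kW

40.43


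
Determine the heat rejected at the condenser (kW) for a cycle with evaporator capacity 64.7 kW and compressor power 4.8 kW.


Q_cond = Q_evap + W
Q_cond = 64.7 + 4.8
Q_cond = 69.5 kW

69.5


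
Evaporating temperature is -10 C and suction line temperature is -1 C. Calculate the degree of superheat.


Superheat = T_suction - T_evap
Superheat = -1 - (-10)
Superheat = 9 K

9


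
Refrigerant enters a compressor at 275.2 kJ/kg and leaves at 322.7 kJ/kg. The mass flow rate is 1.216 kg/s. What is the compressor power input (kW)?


dh = 322.7 - 275.2 = 47.5 kJ/kg
W = m_dot * dh = 1.216 * 47.5 = 57.76 kW

57.76


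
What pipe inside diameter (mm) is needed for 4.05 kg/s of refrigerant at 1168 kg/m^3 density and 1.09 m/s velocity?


A = m_dot / (rho * v) = 4.05 / (1168 * 1.09) = 0.003181161242 m^2
d = sqrt(4*A/pi) * 1000
d = 63.6 mm

63.6


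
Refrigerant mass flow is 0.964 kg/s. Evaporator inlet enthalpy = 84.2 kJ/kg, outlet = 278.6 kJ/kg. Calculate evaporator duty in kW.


dh = 278.6 - 84.2 = 194.4 kJ/kg
Q_evap = m_dot * dh = 0.964 * 194.4
Q_evap = 187.4 kW

187.4


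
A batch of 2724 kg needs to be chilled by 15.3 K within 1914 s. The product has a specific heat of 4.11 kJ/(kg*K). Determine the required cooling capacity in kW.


Q = m * cp * dT / t
Q = 2724 * 4.11 * 15.3 / 1914
Q = 89.495 kW

89.495


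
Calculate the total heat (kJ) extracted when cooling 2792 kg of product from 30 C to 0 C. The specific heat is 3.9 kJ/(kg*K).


dT = 30 - (0) = 30 K
Q = m * cp * dT = 2792 * 3.9 * 30
Q = 326664 kJ

326664


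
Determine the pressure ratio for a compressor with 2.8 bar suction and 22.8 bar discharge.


PR = P_high / P_low
PR = 22.8 / 2.8
PR = 8.143

8.143


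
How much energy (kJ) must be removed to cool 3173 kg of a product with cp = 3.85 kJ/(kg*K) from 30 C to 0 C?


dT = 30 - (0) = 30 K
Q = m * cp * dT = 3173 * 3.85 * 30
Q = 366482 kJ

366482


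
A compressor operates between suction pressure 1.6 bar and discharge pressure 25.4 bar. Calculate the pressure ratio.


PR = P_high / P_low
PR = 25.4 / 1.6
PR = 15.875

15.875


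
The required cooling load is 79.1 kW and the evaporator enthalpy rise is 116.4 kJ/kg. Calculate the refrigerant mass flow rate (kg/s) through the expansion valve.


m_dot = Q / dh
m_dot = 79.1 / 116.4
m_dot = 0.6796 kg/s

0.6796


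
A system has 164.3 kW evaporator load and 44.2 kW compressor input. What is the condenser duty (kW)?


Q_cond = Q_evap + W
Q_cond = 164.3 + 44.2
Q_cond = 208.5 kW

208.5


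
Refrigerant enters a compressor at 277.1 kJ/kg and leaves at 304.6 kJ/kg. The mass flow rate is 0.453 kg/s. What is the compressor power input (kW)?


dh = 304.6 - 277.1 = 27.5 kJ/kg
W = m_dot * dh = 0.453 * 27.5 = 12.46 kW

12.46


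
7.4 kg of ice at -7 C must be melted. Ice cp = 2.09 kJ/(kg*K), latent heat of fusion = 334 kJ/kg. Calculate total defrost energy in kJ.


Sensible heat = cp * dT = 2.09 * 7 = 14.63 kJ/kg
Total per kg = 14.63 + 334 = 348.63 kJ/kg
Q = m * total = 7.4 * 348.63
Q = 2579.9 kJ

2579.9


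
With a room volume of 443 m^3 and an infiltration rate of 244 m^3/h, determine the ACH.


ACH = flow / volume
ACH = 244 / 443
ACH = 0.551

0.551


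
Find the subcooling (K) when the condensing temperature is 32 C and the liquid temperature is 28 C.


Subcooling = T_cond - T_liquid
Subcooling = 32 - 28
Subcooling = 4 K

4


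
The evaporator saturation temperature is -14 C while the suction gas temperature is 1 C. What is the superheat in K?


Superheat = T_suction - T_evap
Superheat = 1 - (-14)
Superheat = 15 K

15


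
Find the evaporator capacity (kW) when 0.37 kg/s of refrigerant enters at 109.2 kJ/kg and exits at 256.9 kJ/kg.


dh = 256.9 - 109.2 = 147.7 kJ/kg
Q_evap = m_dot * dh = 0.37 * 147.7
Q_evap = 54.65 kW

54.65


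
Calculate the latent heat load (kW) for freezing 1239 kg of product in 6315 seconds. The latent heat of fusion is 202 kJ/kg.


Q_lat = m * h_fg / t
Q_lat = 1239 * 202 / 6315
Q_lat = 39.63 kW

39.63


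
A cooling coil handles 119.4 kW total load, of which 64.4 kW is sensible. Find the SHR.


SHR = Q_sensible / Q_total
SHR = 64.4 / 119.4
SHR = 0.539

0.539


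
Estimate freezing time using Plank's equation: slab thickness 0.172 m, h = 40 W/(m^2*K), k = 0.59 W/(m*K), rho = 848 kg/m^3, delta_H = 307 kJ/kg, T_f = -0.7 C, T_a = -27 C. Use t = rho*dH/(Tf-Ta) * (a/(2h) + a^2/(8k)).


dT = -0.7 - (-27) = 26.3 K
term1 = a/(2h) = 0.172/(2*40) = 0.00215
term2 = a^2/(8k) = 0.172^2/(8*0.59) = 0.00626779661
t = rho*dH*1000/dT * (term1 + term2)
t = 848*307*1000/26.3 * (0.00215 + 0.00626779661)
t = 83325 s

83325


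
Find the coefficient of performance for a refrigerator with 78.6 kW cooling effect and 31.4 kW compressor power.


COP = Q_evap / W
COP = 78.6 / 31.4
COP = 2.503

2.503


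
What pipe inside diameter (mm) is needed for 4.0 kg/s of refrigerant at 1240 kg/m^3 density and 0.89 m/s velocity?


A = m_dot / (rho * v) = 4.0 / (1240 * 0.89) = 0.003624501631 m^2
d = sqrt(4*A/pi) * 1000
d = 67.9 mm

67.9


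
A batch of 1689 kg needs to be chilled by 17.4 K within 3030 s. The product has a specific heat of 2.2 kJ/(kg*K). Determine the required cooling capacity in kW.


Q = m * cp * dT / t
Q = 1689 * 2.2 * 17.4 / 3030
Q = 21.338 kW

21.338


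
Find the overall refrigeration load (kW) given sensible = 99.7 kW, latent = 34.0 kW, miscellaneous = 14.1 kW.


Q_total = Q_s + Q_l + Q_misc
Q_total = 99.7 + 34.0 + 14.1
Q_total = 147.8 kW

147.8


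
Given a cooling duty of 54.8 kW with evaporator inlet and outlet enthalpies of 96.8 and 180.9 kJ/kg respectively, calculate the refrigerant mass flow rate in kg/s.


dh = 180.9 - 96.8 = 84.1 kJ/kg
m_dot = Q / dh = 54.8 / 84.1 = 0.6516 kg/s

0.6516


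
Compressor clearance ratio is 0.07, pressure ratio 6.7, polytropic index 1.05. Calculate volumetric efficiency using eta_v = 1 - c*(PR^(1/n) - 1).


PR^(1/n) = 6.7^(1/1.05) = 6.11980955
eta_v = 1 - 0.07 * (6.11980955 - 1)
eta_v = 0.6416

0.6416


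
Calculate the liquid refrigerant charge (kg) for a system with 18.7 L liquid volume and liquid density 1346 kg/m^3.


Charge = V * rho / 1000
Charge = 18.7 * 1346 / 1000
Charge = 25.17 kg

25.17


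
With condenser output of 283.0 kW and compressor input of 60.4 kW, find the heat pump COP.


COP_hp = Q_cond / W
COP_hp = 283.0 / 60.4
COP_hp = 4.685

4.685


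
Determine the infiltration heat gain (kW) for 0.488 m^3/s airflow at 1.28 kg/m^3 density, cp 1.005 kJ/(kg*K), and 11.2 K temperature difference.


Q = V_dot * rho * cp * dT
Q = 0.488 * 1.28 * 1.005 * 11.2
Q = 7.031 kW

7.031


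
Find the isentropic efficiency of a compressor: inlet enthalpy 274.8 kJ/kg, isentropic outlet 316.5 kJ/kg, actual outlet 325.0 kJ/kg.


dh_ideal = 316.5 - 274.8 = 41.7 kJ/kg
dh_actual = 325.0 - 274.8 = 50.2 kJ/kg
eta_s = dh_ideal / dh_actual = 41.7 / 50.2
eta_s = 0.8307

0.8307


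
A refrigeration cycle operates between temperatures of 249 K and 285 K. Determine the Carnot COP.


dT = 285 - 249 = 36 K
COP_carnot = T_cold / dT = 249 / 36
COP_carnot = 6.917

6.917


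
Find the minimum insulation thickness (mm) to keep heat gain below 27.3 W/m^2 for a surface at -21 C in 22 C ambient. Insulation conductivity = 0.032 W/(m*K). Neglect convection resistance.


dT = 22 - (-21) = 43 K
thickness = k * dT / q_max * 1000
thickness = 0.032 * 43 / 27.3 * 1000
thickness = 50.4 mm

50.4


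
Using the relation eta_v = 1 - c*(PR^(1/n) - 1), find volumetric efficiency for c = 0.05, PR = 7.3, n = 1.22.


PR^(1/n) = 7.3^(1/1.22) = 5.10083985
eta_v = 1 - 0.05 * (5.10083985 - 1)
eta_v = 0.795

0.795


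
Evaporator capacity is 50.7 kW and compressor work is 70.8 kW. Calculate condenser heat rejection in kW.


Q_cond = Q_evap + W
Q_cond = 50.7 + 70.8
Q_cond = 121.5 kW

121.5


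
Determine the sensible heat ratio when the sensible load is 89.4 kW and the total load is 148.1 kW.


SHR = Q_sensible / Q_total
SHR = 89.4 / 148.1
SHR = 0.604

0.604


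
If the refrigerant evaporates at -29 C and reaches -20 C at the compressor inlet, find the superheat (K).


Superheat = T_suction - T_evap
Superheat = -20 - (-29)
Superheat = 9 K

9


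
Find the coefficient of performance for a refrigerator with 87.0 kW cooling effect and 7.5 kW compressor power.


COP = Q_evap / W
COP = 87.0 / 7.5
COP = 11.6

11.6


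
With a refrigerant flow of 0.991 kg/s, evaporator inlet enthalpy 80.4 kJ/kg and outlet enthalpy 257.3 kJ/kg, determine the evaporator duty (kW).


dh = 257.3 - 80.4 = 176.9 kJ/kg
Q_evap = m_dot * dh = 0.991 * 176.9
Q_evap = 175.31 kW

175.31


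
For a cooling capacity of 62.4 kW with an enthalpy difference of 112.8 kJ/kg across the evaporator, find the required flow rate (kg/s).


m_dot = Q / dh
m_dot = 62.4 / 112.8
m_dot = 0.5532 kg/s

0.5532


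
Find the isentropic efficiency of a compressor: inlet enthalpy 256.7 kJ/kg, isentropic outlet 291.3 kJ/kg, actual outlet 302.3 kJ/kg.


dh_ideal = 291.3 - 256.7 = 34.6 kJ/kg
dh_actual = 302.3 - 256.7 = 45.6 kJ/kg
eta_s = dh_ideal / dh_actual = 34.6 / 45.6
eta_s = 0.7588

0.7588


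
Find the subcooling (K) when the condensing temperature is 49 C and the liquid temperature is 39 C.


Subcooling = T_cond - T_liquid
Subcooling = 49 - 39
Subcooling = 10 K

10


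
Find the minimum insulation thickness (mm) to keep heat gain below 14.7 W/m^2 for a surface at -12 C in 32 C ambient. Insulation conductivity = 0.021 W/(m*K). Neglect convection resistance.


dT = 32 - (-12) = 44 K
thickness = k * dT / q_max * 1000
thickness = 0.021 * 44 / 14.7 * 1000
thickness = 62.9 mm

62.9


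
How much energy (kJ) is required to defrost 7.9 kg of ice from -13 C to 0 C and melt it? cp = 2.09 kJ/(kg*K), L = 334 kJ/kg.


Sensible heat = cp * dT = 2.09 * 13 = 27.17 kJ/kg
Total per kg = 27.17 + 334 = 361.17 kJ/kg
Q = m * total = 7.9 * 361.17
Q = 2853.2 kJ

2853.2


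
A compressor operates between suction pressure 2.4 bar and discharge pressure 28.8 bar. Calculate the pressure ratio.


PR = P_high / P_low
PR = 28.8 / 2.4
PR = 12.0

12.0


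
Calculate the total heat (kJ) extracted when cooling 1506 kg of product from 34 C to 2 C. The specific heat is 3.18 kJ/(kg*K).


dT = 34 - (2) = 32 K
Q = m * cp * dT = 1506 * 3.18 * 32
Q = 153251 kJ

153251


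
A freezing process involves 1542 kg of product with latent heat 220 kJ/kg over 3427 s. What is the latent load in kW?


Q_lat = m * h_fg / t
Q_lat = 1542 * 220 / 3427
Q_lat = 98.99 kW

98.99


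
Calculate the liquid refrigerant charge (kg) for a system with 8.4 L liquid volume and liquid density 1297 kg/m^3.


Charge = V * rho / 1000
Charge = 8.4 * 1297 / 1000
Charge = 10.89 kg

10.89


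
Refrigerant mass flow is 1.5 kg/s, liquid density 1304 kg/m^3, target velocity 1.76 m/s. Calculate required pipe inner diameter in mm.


A = m_dot / (rho * v) = 1.5 / (1304 * 1.76) = 0.0006535833798 m^2
d = sqrt(4*A/pi) * 1000
d = 28.8 mm

28.8


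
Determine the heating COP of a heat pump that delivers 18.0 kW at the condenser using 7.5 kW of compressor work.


COP_hp = Q_cond / W
COP_hp = 18.0 / 7.5
COP_hp = 2.4

2.4


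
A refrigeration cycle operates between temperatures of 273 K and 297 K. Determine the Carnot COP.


dT = 297 - 273 = 24 K
COP_carnot = T_cold / dT = 273 / 24
COP_carnot = 11.375

11.375


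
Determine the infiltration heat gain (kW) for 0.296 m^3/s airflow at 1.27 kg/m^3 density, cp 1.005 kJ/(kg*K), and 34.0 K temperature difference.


Q = V_dot * rho * cp * dT
Q = 0.296 * 1.27 * 1.005 * 34.0
Q = 12.845 kW

12.845


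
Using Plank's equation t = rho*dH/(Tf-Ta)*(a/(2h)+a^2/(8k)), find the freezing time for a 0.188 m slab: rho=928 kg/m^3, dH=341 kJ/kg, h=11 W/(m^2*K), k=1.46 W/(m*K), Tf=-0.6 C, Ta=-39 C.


dT = -0.6 - (-39) = 38.4 K
term1 = a/(2h) = 0.188/(2*11) = 0.008545454545
term2 = a^2/(8k) = 0.188^2/(8*1.46) = 0.003026027397
t = rho*dH*1000/dT * (term1 + term2)
t = 928*341*1000/38.4 * (0.008545454545 + 0.003026027397)
t = 95359 s

95359


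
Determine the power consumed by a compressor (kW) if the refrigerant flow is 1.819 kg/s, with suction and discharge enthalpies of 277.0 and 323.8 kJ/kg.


dh = 323.8 - 277.0 = 46.8 kJ/kg
W = m_dot * dh = 1.819 * 46.8 = 85.13 kW

85.13


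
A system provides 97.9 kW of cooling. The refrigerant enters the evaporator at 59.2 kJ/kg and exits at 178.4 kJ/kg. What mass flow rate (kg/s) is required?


dh = 178.4 - 59.2 = 119.2 kJ/kg
m_dot = Q / dh = 97.9 / 119.2 = 0.8213 kg/s

0.8213


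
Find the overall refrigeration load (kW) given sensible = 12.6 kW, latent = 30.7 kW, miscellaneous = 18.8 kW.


Q_total = Q_s + Q_l + Q_misc
Q_total = 12.6 + 30.7 + 18.8
Q_total = 62.1 kW

62.1


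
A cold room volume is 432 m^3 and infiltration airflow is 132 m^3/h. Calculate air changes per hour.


ACH = flow / volume
ACH = 132 / 432
ACH = 0.306

0.306


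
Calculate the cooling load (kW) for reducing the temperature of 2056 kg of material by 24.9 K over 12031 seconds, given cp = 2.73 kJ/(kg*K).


Q = m * cp * dT / t
Q = 2056 * 2.73 * 24.9 / 12031
Q = 11.617 kW

11.617


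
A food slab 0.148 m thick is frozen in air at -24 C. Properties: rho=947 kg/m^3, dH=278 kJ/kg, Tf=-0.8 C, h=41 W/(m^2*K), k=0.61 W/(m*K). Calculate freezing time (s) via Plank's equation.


dT = -0.8 - (-24) = 23.2 K
term1 = a/(2h) = 0.148/(2*41) = 0.001804878049
term2 = a^2/(8k) = 0.148^2/(8*0.61) = 0.00448852459
t = rho*dH*1000/dT * (term1 + term2)
t = 947*278*1000/23.2 * (0.001804878049 + 0.00448852459)
t = 71415 s

71415


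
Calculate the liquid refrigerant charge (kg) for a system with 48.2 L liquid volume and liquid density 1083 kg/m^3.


Charge = V * rho / 1000
Charge = 48.2 * 1083 / 1000
Charge = 52.2 kg

52.2


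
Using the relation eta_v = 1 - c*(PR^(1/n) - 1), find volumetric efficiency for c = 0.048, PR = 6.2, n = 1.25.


PR^(1/n) = 6.2^(1/1.25) = 4.30440722
eta_v = 1 - 0.048 * (4.30440722 - 1)
eta_v = 0.8414

0.8414


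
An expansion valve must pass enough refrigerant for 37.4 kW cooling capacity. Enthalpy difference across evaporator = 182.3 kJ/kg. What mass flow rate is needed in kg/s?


m_dot = Q / dh
m_dot = 37.4 / 182.3
m_dot = 0.2052 kg/s

0.2052


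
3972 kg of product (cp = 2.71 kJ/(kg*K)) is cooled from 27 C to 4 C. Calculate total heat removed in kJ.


dT = 27 - (4) = 23 K
Q = m * cp * dT = 3972 * 2.71 * 23
Q = 247575 kJ

247575


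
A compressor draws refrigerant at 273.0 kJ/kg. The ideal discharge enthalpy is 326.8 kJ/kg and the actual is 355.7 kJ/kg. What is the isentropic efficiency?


dh_ideal = 326.8 - 273.0 = 53.8 kJ/kg
dh_actual = 355.7 - 273.0 = 82.7 kJ/kg
eta_s = dh_ideal / dh_actual = 53.8 / 82.7
eta_s = 0.6505

0.6505


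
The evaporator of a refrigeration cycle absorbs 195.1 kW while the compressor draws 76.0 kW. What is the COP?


COP = Q_evap / W
COP = 195.1 / 76.0
COP = 2.567

2.567


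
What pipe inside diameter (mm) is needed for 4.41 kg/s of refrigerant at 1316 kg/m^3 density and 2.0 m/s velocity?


A = m_dot / (rho * v) = 4.41 / (1316 * 2.0) = 0.001675531915 m^2
d = sqrt(4*A/pi) * 1000
d = 46.2 mm

46.2


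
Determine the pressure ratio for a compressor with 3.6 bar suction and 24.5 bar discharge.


PR = P_high / P_low
PR = 24.5 / 3.6
PR = 6.806

6.806


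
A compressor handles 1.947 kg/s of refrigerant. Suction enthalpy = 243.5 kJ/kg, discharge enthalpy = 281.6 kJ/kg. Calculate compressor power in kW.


dh = 281.6 - 243.5 = 38.1 kJ/kg
W = m_dot * dh = 1.947 * 38.1 = 74.18 kW

74.18


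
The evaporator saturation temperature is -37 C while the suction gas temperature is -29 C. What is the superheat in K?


Superheat = T_suction - T_evap
Superheat = -29 - (-37)
Superheat = 8 K

8


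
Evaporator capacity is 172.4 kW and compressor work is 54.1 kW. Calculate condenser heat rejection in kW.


Q_cond = Q_evap + W
Q_cond = 172.4 + 54.1
Q_cond = 226.5 kW

226.5


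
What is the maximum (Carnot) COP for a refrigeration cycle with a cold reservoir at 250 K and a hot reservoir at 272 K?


dT = 272 - 250 = 22 K
COP_carnot = T_cold / dT = 250 / 22
COP_carnot = 11.364

11.364


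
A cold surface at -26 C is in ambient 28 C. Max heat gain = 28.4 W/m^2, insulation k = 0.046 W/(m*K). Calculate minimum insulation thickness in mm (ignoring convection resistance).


dT = 28 - (-26) = 54 K
thickness = k * dT / q_max * 1000
thickness = 0.046 * 54 / 28.4 * 1000
thickness = 87.5 mm

87.5


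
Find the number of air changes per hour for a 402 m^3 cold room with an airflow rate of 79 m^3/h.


ACH = flow / volume
ACH = 79 / 402
ACH = 0.197

0.197


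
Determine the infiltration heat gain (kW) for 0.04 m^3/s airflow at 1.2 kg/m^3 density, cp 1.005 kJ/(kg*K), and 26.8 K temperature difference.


Q = V_dot * rho * cp * dT
Q = 0.04 * 1.2 * 1.005 * 26.8
Q = 1.293 kW

1.293


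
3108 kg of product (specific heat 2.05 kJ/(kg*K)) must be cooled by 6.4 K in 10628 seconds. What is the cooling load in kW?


Q = m * cp * dT / t
Q = 3108 * 2.05 * 6.4 / 10628
Q = 3.837 kW

3.837


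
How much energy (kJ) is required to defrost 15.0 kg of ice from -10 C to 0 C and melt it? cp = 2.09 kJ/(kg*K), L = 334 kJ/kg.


Sensible heat = cp * dT = 2.09 * 10 = 20.9 kJ/kg
Total per kg = 20.9 + 334 = 354.9 kJ/kg
Q = m * total = 15.0 * 354.9
Q = 5323.5 kJ

5323.5


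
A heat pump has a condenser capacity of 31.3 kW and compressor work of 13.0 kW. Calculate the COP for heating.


COP_hp = Q_cond / W
COP_hp = 31.3 / 13.0
COP_hp = 2.408

2.408


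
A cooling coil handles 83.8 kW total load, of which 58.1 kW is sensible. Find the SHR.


SHR = Q_sensible / Q_total
SHR = 58.1 / 83.8
SHR = 0.693

0.693


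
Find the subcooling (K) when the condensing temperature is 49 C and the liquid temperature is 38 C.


Subcooling = T_cond - T_liquid
Subcooling = 49 - 38
Subcooling = 11 K

11


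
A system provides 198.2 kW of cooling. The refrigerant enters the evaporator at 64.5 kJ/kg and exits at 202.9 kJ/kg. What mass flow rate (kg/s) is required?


dh = 202.9 - 64.5 = 138.4 kJ/kg
m_dot = Q / dh = 198.2 / 138.4 = 1.4321 kg/s

1.4321


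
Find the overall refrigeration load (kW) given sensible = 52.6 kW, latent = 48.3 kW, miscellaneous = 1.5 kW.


Q_total = Q_s + Q_l + Q_misc
Q_total = 52.6 + 48.3 + 1.5
Q_total = 102.4 kW

102.4


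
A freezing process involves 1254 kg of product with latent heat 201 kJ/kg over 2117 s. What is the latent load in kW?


Q_lat = m * h_fg / t
Q_lat = 1254 * 201 / 2117
Q_lat = 119.06 kW

119.06


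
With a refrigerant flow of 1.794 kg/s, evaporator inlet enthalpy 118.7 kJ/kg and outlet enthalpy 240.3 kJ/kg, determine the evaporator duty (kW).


dh = 240.3 - 118.7 = 121.6 kJ/kg
Q_evap = m_dot * dh = 1.794 * 121.6
Q_evap = 218.15 kW

218.15


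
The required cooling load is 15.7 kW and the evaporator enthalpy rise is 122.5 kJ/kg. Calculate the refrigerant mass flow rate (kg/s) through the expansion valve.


m_dot = Q / dh
m_dot = 15.7 / 122.5
m_dot = 0.1282 kg/s

0.1282


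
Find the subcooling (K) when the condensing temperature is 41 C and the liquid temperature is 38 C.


Subcooling = T_cond - T_liquid
Subcooling = 41 - 38
Subcooling = 3 K

3


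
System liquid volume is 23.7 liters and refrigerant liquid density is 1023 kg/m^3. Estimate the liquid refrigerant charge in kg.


Charge = V * rho / 1000
Charge = 23.7 * 1023 / 1000
Charge = 24.25 kg

24.25


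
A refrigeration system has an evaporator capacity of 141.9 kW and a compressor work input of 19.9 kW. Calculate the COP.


COP = Q_evap / W
COP = 141.9 / 19.9
COP = 7.131

7.131


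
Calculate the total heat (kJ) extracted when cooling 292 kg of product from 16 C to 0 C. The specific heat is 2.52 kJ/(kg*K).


dT = 16 - (0) = 16 K
Q = m * cp * dT = 292 * 2.52 * 16
Q = 11773 kJ

11773


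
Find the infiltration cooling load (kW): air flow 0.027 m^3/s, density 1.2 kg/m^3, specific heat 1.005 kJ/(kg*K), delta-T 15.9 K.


Q = V_dot * rho * cp * dT
Q = 0.027 * 1.2 * 1.005 * 15.9
Q = 0.518 kW

0.518


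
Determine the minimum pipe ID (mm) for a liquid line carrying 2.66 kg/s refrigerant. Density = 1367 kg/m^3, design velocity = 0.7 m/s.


A = m_dot / (rho * v) = 2.66 / (1367 * 0.7) = 0.002779809802 m^2
d = sqrt(4*A/pi) * 1000
d = 59.5 mm

59.5


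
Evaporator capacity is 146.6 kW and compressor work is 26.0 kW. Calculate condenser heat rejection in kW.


Q_cond = Q_evap + W
Q_cond = 146.6 + 26.0
Q_cond = 172.6 kW

172.6


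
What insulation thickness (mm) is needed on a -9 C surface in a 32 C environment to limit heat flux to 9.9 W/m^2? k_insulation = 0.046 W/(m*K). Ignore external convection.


dT = 32 - (-9) = 41 K
thickness = k * dT / q_max * 1000
thickness = 0.046 * 41 / 9.9 * 1000
thickness = 190.5 mm

190.5


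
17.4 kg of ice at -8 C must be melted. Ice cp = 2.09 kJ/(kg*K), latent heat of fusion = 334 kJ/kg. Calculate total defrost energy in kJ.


Sensible heat = cp * dT = 2.09 * 8 = 16.72 kJ/kg
Total per kg = 16.72 + 334 = 350.72 kJ/kg
Q = m * total = 17.4 * 350.72
Q = 6102.5 kJ

6102.5


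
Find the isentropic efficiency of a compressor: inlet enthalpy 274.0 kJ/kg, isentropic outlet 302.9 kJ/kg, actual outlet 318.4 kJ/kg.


dh_ideal = 302.9 - 274.0 = 28.9 kJ/kg
dh_actual = 318.4 - 274.0 = 44.4 kJ/kg
eta_s = dh_ideal / dh_actual = 28.9 / 44.4
eta_s = 0.6509

0.6509


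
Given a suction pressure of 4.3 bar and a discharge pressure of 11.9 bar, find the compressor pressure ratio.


PR = P_high / P_low
PR = 11.9 / 4.3
PR = 2.767

2.767


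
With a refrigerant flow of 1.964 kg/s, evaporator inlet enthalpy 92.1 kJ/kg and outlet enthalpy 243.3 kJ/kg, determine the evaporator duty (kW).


dh = 243.3 - 92.1 = 151.2 kJ/kg
Q_evap = m_dot * dh = 1.964 * 151.2
Q_evap = 296.96 kW

296.96


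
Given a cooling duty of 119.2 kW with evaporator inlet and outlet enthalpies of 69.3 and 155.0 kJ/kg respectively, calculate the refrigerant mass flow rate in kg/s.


dh = 155.0 - 69.3 = 85.7 kJ/kg
m_dot = Q / dh = 119.2 / 85.7 = 1.3909 kg/s

1.3909
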